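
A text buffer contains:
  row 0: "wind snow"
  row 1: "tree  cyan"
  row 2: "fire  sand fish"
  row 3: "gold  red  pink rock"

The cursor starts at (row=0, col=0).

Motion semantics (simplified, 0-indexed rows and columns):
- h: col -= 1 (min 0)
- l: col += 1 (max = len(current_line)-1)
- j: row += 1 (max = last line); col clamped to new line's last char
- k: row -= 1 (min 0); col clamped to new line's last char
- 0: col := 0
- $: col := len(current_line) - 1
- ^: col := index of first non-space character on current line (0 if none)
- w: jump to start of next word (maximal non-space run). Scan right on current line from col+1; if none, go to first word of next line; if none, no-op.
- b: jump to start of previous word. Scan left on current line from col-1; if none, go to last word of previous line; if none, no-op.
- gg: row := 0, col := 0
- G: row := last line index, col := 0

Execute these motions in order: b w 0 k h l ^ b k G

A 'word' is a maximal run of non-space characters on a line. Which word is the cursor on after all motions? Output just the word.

After 1 (b): row=0 col=0 char='w'
After 2 (w): row=0 col=5 char='s'
After 3 (0): row=0 col=0 char='w'
After 4 (k): row=0 col=0 char='w'
After 5 (h): row=0 col=0 char='w'
After 6 (l): row=0 col=1 char='i'
After 7 (^): row=0 col=0 char='w'
After 8 (b): row=0 col=0 char='w'
After 9 (k): row=0 col=0 char='w'
After 10 (G): row=3 col=0 char='g'

Answer: gold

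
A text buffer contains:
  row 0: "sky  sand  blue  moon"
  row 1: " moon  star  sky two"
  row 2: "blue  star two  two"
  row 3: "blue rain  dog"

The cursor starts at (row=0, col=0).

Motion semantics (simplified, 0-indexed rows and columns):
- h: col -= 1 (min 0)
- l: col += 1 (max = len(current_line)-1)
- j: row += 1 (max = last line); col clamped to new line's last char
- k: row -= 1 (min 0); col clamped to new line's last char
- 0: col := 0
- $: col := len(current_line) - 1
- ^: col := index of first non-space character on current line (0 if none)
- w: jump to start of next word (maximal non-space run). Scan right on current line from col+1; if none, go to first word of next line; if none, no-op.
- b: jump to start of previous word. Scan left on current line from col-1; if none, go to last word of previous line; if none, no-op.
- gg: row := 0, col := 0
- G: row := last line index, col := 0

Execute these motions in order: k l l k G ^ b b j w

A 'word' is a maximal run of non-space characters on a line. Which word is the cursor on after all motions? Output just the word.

After 1 (k): row=0 col=0 char='s'
After 2 (l): row=0 col=1 char='k'
After 3 (l): row=0 col=2 char='y'
After 4 (k): row=0 col=2 char='y'
After 5 (G): row=3 col=0 char='b'
After 6 (^): row=3 col=0 char='b'
After 7 (b): row=2 col=16 char='t'
After 8 (b): row=2 col=11 char='t'
After 9 (j): row=3 col=11 char='d'
After 10 (w): row=3 col=11 char='d'

Answer: dog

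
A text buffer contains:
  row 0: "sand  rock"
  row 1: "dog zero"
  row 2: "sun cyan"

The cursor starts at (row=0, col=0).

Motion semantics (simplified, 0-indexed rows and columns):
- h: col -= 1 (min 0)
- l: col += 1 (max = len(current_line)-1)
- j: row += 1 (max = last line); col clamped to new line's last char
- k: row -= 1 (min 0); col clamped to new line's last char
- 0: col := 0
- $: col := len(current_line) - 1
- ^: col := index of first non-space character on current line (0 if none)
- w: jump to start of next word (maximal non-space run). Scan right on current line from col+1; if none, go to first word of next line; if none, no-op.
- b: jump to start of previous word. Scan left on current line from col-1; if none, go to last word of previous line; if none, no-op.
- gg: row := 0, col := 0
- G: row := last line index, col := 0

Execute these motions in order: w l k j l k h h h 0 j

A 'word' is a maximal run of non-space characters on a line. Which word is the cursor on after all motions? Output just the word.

After 1 (w): row=0 col=6 char='r'
After 2 (l): row=0 col=7 char='o'
After 3 (k): row=0 col=7 char='o'
After 4 (j): row=1 col=7 char='o'
After 5 (l): row=1 col=7 char='o'
After 6 (k): row=0 col=7 char='o'
After 7 (h): row=0 col=6 char='r'
After 8 (h): row=0 col=5 char='_'
After 9 (h): row=0 col=4 char='_'
After 10 (0): row=0 col=0 char='s'
After 11 (j): row=1 col=0 char='d'

Answer: dog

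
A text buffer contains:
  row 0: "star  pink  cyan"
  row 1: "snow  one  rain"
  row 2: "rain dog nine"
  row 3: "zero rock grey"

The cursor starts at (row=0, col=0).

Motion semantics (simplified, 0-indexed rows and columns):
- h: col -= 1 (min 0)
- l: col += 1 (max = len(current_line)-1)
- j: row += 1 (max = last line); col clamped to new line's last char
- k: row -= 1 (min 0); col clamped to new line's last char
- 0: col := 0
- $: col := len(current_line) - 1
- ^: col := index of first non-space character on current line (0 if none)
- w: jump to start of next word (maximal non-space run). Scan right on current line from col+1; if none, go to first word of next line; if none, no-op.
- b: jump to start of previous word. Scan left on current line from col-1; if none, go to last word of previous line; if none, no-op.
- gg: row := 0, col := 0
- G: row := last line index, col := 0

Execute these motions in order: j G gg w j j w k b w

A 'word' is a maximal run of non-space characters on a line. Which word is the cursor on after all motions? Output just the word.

After 1 (j): row=1 col=0 char='s'
After 2 (G): row=3 col=0 char='z'
After 3 (gg): row=0 col=0 char='s'
After 4 (w): row=0 col=6 char='p'
After 5 (j): row=1 col=6 char='o'
After 6 (j): row=2 col=6 char='o'
After 7 (w): row=2 col=9 char='n'
After 8 (k): row=1 col=9 char='_'
After 9 (b): row=1 col=6 char='o'
After 10 (w): row=1 col=11 char='r'

Answer: rain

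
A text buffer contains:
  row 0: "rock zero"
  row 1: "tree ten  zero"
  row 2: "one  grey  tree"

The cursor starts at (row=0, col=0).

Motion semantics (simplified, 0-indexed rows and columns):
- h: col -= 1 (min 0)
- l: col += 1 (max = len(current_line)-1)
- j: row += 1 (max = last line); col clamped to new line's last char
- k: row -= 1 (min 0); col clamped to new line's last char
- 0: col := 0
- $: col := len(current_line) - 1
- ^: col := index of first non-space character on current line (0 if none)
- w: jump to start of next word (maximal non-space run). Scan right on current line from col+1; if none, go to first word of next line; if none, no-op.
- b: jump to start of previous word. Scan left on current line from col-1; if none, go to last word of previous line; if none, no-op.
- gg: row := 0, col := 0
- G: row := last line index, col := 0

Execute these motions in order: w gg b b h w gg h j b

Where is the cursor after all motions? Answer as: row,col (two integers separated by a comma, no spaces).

After 1 (w): row=0 col=5 char='z'
After 2 (gg): row=0 col=0 char='r'
After 3 (b): row=0 col=0 char='r'
After 4 (b): row=0 col=0 char='r'
After 5 (h): row=0 col=0 char='r'
After 6 (w): row=0 col=5 char='z'
After 7 (gg): row=0 col=0 char='r'
After 8 (h): row=0 col=0 char='r'
After 9 (j): row=1 col=0 char='t'
After 10 (b): row=0 col=5 char='z'

Answer: 0,5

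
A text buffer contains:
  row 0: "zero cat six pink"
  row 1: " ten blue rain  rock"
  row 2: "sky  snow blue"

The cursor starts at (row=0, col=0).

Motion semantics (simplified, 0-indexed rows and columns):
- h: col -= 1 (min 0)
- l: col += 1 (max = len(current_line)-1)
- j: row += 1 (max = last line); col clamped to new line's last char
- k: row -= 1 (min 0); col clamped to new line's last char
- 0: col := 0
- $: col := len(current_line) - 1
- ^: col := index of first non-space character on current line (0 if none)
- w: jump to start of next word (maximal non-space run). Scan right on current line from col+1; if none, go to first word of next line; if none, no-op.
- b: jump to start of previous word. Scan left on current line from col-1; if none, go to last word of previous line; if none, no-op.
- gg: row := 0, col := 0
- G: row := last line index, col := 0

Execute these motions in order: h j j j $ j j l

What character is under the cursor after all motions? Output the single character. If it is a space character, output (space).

Answer: e

Derivation:
After 1 (h): row=0 col=0 char='z'
After 2 (j): row=1 col=0 char='_'
After 3 (j): row=2 col=0 char='s'
After 4 (j): row=2 col=0 char='s'
After 5 ($): row=2 col=13 char='e'
After 6 (j): row=2 col=13 char='e'
After 7 (j): row=2 col=13 char='e'
After 8 (l): row=2 col=13 char='e'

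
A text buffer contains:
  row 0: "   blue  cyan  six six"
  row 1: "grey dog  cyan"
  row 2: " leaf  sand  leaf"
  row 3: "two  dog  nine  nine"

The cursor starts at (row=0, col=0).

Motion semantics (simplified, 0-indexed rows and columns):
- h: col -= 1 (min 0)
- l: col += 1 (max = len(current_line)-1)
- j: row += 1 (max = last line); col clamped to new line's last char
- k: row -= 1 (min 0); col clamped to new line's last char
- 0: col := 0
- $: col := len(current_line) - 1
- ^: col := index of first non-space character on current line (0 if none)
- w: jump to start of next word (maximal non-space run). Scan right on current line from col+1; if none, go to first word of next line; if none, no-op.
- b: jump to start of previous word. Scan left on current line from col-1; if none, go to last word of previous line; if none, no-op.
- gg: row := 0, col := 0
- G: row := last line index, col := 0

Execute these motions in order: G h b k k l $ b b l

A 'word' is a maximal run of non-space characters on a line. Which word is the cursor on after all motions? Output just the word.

Answer: six

Derivation:
After 1 (G): row=3 col=0 char='t'
After 2 (h): row=3 col=0 char='t'
After 3 (b): row=2 col=13 char='l'
After 4 (k): row=1 col=13 char='n'
After 5 (k): row=0 col=13 char='_'
After 6 (l): row=0 col=14 char='_'
After 7 ($): row=0 col=21 char='x'
After 8 (b): row=0 col=19 char='s'
After 9 (b): row=0 col=15 char='s'
After 10 (l): row=0 col=16 char='i'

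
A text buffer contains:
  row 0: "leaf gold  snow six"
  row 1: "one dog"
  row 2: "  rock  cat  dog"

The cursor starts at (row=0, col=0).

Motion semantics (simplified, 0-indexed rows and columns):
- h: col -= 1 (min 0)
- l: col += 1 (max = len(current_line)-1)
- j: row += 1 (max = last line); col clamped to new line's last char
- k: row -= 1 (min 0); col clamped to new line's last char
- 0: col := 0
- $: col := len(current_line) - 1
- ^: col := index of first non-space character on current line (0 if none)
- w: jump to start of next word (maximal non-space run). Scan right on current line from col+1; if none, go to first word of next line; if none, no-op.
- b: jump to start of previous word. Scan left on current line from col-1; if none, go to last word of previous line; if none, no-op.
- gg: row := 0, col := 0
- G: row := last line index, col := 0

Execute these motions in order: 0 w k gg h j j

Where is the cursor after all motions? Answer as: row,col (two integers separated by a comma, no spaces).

Answer: 2,0

Derivation:
After 1 (0): row=0 col=0 char='l'
After 2 (w): row=0 col=5 char='g'
After 3 (k): row=0 col=5 char='g'
After 4 (gg): row=0 col=0 char='l'
After 5 (h): row=0 col=0 char='l'
After 6 (j): row=1 col=0 char='o'
After 7 (j): row=2 col=0 char='_'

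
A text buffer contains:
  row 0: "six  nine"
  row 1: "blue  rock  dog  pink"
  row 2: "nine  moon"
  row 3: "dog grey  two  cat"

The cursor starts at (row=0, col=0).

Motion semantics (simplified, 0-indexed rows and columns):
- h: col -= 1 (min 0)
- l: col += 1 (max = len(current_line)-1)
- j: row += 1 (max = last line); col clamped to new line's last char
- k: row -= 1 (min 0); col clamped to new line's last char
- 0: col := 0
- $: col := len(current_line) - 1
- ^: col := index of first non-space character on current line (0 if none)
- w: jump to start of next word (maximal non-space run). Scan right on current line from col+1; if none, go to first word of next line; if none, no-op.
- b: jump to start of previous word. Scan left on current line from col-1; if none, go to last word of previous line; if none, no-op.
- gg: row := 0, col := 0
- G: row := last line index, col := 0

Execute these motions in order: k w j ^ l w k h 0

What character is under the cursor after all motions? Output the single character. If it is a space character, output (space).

After 1 (k): row=0 col=0 char='s'
After 2 (w): row=0 col=5 char='n'
After 3 (j): row=1 col=5 char='_'
After 4 (^): row=1 col=0 char='b'
After 5 (l): row=1 col=1 char='l'
After 6 (w): row=1 col=6 char='r'
After 7 (k): row=0 col=6 char='i'
After 8 (h): row=0 col=5 char='n'
After 9 (0): row=0 col=0 char='s'

Answer: s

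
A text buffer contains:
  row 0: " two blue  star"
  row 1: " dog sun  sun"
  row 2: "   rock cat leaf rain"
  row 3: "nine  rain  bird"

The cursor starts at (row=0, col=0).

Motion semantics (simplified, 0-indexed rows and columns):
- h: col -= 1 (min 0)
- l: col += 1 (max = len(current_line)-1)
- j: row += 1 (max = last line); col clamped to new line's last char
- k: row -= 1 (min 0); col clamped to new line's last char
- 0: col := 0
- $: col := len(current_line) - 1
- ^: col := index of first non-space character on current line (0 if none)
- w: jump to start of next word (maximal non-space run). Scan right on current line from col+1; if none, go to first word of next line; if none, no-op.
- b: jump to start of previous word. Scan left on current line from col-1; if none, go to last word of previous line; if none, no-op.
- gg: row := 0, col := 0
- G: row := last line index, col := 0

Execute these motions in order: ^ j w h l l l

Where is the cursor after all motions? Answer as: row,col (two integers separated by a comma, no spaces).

After 1 (^): row=0 col=1 char='t'
After 2 (j): row=1 col=1 char='d'
After 3 (w): row=1 col=5 char='s'
After 4 (h): row=1 col=4 char='_'
After 5 (l): row=1 col=5 char='s'
After 6 (l): row=1 col=6 char='u'
After 7 (l): row=1 col=7 char='n'

Answer: 1,7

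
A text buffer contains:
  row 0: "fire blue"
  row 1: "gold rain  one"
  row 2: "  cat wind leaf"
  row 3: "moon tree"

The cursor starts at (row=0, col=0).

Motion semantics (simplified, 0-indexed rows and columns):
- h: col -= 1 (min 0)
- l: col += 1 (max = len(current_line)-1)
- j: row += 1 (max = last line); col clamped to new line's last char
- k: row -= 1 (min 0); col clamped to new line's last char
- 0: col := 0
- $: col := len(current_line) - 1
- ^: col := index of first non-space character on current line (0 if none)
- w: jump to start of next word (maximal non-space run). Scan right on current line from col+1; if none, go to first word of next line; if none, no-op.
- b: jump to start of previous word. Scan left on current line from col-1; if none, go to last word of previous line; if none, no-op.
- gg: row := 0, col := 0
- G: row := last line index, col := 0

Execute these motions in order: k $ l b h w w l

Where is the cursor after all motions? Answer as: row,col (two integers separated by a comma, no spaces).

Answer: 1,1

Derivation:
After 1 (k): row=0 col=0 char='f'
After 2 ($): row=0 col=8 char='e'
After 3 (l): row=0 col=8 char='e'
After 4 (b): row=0 col=5 char='b'
After 5 (h): row=0 col=4 char='_'
After 6 (w): row=0 col=5 char='b'
After 7 (w): row=1 col=0 char='g'
After 8 (l): row=1 col=1 char='o'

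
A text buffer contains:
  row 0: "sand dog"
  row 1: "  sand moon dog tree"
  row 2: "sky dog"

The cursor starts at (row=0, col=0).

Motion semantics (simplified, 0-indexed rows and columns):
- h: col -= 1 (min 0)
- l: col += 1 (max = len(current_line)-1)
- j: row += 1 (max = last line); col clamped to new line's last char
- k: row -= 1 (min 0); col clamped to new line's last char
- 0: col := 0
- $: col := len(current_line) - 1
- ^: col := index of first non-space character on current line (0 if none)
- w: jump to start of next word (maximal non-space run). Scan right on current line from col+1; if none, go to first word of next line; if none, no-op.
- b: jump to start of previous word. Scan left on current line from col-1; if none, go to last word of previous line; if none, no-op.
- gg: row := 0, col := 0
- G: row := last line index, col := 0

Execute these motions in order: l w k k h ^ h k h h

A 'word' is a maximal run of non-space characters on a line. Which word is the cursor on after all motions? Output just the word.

After 1 (l): row=0 col=1 char='a'
After 2 (w): row=0 col=5 char='d'
After 3 (k): row=0 col=5 char='d'
After 4 (k): row=0 col=5 char='d'
After 5 (h): row=0 col=4 char='_'
After 6 (^): row=0 col=0 char='s'
After 7 (h): row=0 col=0 char='s'
After 8 (k): row=0 col=0 char='s'
After 9 (h): row=0 col=0 char='s'
After 10 (h): row=0 col=0 char='s'

Answer: sand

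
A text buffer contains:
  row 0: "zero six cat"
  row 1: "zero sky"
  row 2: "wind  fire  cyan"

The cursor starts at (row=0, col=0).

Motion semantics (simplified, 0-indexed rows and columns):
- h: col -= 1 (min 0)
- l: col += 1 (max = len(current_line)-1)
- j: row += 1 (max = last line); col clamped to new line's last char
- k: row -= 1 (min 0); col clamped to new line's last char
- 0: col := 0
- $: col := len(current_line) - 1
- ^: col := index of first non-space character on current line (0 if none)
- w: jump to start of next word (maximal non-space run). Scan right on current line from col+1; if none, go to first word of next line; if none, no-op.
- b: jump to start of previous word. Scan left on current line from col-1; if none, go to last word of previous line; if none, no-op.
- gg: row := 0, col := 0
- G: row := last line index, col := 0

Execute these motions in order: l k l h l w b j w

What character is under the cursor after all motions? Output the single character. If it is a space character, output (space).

After 1 (l): row=0 col=1 char='e'
After 2 (k): row=0 col=1 char='e'
After 3 (l): row=0 col=2 char='r'
After 4 (h): row=0 col=1 char='e'
After 5 (l): row=0 col=2 char='r'
After 6 (w): row=0 col=5 char='s'
After 7 (b): row=0 col=0 char='z'
After 8 (j): row=1 col=0 char='z'
After 9 (w): row=1 col=5 char='s'

Answer: s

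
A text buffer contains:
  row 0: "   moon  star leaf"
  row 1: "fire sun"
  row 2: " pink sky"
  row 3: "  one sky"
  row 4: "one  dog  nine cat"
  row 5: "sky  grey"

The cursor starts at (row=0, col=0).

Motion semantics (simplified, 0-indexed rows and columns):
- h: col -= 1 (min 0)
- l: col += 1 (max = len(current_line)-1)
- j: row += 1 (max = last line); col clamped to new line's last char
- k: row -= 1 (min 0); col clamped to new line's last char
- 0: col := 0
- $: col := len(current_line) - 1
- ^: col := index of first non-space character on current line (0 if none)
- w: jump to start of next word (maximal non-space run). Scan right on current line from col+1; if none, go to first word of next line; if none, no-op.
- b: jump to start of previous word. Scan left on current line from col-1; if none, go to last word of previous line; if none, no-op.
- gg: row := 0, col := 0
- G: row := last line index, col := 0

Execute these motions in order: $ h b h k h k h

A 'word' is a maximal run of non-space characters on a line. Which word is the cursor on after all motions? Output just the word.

After 1 ($): row=0 col=17 char='f'
After 2 (h): row=0 col=16 char='a'
After 3 (b): row=0 col=14 char='l'
After 4 (h): row=0 col=13 char='_'
After 5 (k): row=0 col=13 char='_'
After 6 (h): row=0 col=12 char='r'
After 7 (k): row=0 col=12 char='r'
After 8 (h): row=0 col=11 char='a'

Answer: star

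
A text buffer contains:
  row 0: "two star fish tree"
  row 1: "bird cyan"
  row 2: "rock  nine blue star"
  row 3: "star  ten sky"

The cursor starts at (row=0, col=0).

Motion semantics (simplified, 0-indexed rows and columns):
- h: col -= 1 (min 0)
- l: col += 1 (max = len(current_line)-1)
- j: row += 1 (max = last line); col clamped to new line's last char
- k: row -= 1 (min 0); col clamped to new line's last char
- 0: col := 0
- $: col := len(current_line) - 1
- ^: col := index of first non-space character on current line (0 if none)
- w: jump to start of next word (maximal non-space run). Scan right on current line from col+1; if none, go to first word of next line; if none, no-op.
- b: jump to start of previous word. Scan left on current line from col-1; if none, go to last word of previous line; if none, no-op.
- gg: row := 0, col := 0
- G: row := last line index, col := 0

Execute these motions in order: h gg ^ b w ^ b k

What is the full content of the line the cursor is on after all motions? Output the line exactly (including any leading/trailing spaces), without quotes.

Answer: two star fish tree

Derivation:
After 1 (h): row=0 col=0 char='t'
After 2 (gg): row=0 col=0 char='t'
After 3 (^): row=0 col=0 char='t'
After 4 (b): row=0 col=0 char='t'
After 5 (w): row=0 col=4 char='s'
After 6 (^): row=0 col=0 char='t'
After 7 (b): row=0 col=0 char='t'
After 8 (k): row=0 col=0 char='t'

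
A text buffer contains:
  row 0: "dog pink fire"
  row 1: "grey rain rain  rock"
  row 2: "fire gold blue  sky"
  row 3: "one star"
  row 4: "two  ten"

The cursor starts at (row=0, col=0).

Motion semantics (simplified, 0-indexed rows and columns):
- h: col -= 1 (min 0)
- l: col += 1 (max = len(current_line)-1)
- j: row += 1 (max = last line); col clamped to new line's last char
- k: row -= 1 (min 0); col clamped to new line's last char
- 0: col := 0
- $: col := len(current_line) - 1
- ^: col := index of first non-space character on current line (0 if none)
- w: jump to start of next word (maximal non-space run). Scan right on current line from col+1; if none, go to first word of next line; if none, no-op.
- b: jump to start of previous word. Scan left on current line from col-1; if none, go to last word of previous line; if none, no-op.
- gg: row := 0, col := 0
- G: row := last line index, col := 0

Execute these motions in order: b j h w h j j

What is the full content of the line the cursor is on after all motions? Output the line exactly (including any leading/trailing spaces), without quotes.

Answer: one star

Derivation:
After 1 (b): row=0 col=0 char='d'
After 2 (j): row=1 col=0 char='g'
After 3 (h): row=1 col=0 char='g'
After 4 (w): row=1 col=5 char='r'
After 5 (h): row=1 col=4 char='_'
After 6 (j): row=2 col=4 char='_'
After 7 (j): row=3 col=4 char='s'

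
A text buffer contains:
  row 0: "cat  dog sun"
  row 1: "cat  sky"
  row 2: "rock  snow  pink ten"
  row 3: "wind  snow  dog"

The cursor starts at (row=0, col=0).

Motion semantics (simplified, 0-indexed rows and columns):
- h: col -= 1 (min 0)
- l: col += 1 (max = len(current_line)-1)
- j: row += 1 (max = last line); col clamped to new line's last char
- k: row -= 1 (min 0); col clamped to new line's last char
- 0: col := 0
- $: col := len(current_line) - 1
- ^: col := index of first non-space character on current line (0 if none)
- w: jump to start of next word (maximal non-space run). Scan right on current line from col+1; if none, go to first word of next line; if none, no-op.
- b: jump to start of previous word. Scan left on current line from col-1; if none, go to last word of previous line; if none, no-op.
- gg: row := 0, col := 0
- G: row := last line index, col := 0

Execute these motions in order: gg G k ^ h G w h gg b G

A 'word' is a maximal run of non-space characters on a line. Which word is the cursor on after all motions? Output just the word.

After 1 (gg): row=0 col=0 char='c'
After 2 (G): row=3 col=0 char='w'
After 3 (k): row=2 col=0 char='r'
After 4 (^): row=2 col=0 char='r'
After 5 (h): row=2 col=0 char='r'
After 6 (G): row=3 col=0 char='w'
After 7 (w): row=3 col=6 char='s'
After 8 (h): row=3 col=5 char='_'
After 9 (gg): row=0 col=0 char='c'
After 10 (b): row=0 col=0 char='c'
After 11 (G): row=3 col=0 char='w'

Answer: wind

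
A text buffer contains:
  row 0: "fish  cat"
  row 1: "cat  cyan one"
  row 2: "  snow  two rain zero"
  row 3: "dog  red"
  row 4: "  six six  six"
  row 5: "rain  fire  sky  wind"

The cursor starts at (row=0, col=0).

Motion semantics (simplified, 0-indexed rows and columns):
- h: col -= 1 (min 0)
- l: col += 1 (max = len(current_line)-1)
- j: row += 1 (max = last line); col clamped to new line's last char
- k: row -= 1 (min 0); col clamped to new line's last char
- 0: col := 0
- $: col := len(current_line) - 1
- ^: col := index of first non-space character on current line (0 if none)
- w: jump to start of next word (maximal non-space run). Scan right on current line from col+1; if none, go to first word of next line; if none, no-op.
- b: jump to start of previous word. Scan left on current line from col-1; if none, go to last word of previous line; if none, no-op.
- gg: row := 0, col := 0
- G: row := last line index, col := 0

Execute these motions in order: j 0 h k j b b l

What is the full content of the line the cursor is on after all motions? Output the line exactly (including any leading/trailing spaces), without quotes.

Answer: fish  cat

Derivation:
After 1 (j): row=1 col=0 char='c'
After 2 (0): row=1 col=0 char='c'
After 3 (h): row=1 col=0 char='c'
After 4 (k): row=0 col=0 char='f'
After 5 (j): row=1 col=0 char='c'
After 6 (b): row=0 col=6 char='c'
After 7 (b): row=0 col=0 char='f'
After 8 (l): row=0 col=1 char='i'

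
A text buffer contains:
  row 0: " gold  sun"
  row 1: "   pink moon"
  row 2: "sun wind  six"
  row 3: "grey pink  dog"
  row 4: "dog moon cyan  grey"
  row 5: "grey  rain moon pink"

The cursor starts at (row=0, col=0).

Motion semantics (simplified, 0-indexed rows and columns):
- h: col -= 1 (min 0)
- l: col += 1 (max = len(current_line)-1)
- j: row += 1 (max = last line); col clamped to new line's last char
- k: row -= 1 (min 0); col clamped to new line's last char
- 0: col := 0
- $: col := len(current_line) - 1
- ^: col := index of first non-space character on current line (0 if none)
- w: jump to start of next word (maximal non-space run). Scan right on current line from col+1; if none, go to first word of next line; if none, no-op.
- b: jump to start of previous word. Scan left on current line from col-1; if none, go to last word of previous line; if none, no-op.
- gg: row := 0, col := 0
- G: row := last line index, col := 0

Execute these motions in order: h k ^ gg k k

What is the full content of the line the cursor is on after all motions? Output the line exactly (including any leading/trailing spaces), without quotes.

After 1 (h): row=0 col=0 char='_'
After 2 (k): row=0 col=0 char='_'
After 3 (^): row=0 col=1 char='g'
After 4 (gg): row=0 col=0 char='_'
After 5 (k): row=0 col=0 char='_'
After 6 (k): row=0 col=0 char='_'

Answer:  gold  sun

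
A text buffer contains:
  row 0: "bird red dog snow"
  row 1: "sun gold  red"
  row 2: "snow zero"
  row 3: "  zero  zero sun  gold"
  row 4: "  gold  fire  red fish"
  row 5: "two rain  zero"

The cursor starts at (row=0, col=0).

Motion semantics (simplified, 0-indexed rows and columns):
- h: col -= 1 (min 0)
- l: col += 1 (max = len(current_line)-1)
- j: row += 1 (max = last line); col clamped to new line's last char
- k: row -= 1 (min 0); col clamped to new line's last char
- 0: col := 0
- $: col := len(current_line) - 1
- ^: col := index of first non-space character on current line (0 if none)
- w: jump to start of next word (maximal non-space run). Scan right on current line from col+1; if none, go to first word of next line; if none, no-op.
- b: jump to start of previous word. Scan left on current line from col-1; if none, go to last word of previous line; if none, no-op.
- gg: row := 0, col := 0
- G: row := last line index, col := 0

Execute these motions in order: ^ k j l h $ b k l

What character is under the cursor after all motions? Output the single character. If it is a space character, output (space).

After 1 (^): row=0 col=0 char='b'
After 2 (k): row=0 col=0 char='b'
After 3 (j): row=1 col=0 char='s'
After 4 (l): row=1 col=1 char='u'
After 5 (h): row=1 col=0 char='s'
After 6 ($): row=1 col=12 char='d'
After 7 (b): row=1 col=10 char='r'
After 8 (k): row=0 col=10 char='o'
After 9 (l): row=0 col=11 char='g'

Answer: g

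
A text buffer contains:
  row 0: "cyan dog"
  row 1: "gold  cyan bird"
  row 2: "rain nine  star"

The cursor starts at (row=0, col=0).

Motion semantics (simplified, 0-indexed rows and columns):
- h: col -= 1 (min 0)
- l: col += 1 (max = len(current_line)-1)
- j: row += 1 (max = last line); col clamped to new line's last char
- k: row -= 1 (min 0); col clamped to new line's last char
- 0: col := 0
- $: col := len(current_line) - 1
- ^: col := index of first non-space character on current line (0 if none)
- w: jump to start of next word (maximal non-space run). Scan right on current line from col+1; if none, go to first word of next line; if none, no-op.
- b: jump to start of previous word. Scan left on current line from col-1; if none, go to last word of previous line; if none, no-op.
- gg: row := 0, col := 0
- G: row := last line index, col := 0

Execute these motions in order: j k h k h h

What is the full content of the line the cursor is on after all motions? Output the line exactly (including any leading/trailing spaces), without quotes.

Answer: cyan dog

Derivation:
After 1 (j): row=1 col=0 char='g'
After 2 (k): row=0 col=0 char='c'
After 3 (h): row=0 col=0 char='c'
After 4 (k): row=0 col=0 char='c'
After 5 (h): row=0 col=0 char='c'
After 6 (h): row=0 col=0 char='c'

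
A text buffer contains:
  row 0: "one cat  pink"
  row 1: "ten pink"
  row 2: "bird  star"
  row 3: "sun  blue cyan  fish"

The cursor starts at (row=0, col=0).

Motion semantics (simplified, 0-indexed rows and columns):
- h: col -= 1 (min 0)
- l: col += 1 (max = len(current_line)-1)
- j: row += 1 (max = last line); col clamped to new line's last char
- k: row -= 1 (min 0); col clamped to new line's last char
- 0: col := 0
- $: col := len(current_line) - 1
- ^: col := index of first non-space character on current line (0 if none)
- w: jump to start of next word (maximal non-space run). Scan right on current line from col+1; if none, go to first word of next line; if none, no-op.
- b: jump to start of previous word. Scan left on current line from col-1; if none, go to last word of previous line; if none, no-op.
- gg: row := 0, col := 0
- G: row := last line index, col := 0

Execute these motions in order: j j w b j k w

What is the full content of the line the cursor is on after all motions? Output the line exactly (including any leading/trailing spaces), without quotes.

Answer: bird  star

Derivation:
After 1 (j): row=1 col=0 char='t'
After 2 (j): row=2 col=0 char='b'
After 3 (w): row=2 col=6 char='s'
After 4 (b): row=2 col=0 char='b'
After 5 (j): row=3 col=0 char='s'
After 6 (k): row=2 col=0 char='b'
After 7 (w): row=2 col=6 char='s'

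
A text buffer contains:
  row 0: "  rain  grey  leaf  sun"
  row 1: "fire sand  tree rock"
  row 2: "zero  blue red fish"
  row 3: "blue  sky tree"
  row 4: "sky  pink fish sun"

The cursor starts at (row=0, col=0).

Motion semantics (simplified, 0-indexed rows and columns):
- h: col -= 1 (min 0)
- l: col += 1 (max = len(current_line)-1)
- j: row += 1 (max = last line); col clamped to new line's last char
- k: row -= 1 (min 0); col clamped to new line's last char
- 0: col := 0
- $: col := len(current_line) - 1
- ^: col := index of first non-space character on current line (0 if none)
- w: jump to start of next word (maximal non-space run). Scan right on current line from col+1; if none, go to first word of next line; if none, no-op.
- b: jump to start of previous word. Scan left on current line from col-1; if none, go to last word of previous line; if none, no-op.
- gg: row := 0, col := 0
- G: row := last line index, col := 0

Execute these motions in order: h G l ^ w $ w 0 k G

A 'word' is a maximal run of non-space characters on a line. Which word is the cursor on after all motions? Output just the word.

After 1 (h): row=0 col=0 char='_'
After 2 (G): row=4 col=0 char='s'
After 3 (l): row=4 col=1 char='k'
After 4 (^): row=4 col=0 char='s'
After 5 (w): row=4 col=5 char='p'
After 6 ($): row=4 col=17 char='n'
After 7 (w): row=4 col=17 char='n'
After 8 (0): row=4 col=0 char='s'
After 9 (k): row=3 col=0 char='b'
After 10 (G): row=4 col=0 char='s'

Answer: sky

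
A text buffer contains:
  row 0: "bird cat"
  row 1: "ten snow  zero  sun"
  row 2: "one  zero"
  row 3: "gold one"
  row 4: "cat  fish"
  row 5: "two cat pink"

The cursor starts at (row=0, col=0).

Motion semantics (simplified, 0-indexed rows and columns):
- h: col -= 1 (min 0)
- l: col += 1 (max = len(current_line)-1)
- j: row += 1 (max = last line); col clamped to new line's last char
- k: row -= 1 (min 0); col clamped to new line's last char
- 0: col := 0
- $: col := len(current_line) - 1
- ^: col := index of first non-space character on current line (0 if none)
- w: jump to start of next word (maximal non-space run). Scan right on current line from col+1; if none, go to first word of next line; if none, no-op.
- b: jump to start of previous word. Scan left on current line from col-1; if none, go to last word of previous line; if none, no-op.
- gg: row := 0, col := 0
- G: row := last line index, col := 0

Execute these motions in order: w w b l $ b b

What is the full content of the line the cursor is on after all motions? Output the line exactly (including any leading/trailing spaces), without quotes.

After 1 (w): row=0 col=5 char='c'
After 2 (w): row=1 col=0 char='t'
After 3 (b): row=0 col=5 char='c'
After 4 (l): row=0 col=6 char='a'
After 5 ($): row=0 col=7 char='t'
After 6 (b): row=0 col=5 char='c'
After 7 (b): row=0 col=0 char='b'

Answer: bird cat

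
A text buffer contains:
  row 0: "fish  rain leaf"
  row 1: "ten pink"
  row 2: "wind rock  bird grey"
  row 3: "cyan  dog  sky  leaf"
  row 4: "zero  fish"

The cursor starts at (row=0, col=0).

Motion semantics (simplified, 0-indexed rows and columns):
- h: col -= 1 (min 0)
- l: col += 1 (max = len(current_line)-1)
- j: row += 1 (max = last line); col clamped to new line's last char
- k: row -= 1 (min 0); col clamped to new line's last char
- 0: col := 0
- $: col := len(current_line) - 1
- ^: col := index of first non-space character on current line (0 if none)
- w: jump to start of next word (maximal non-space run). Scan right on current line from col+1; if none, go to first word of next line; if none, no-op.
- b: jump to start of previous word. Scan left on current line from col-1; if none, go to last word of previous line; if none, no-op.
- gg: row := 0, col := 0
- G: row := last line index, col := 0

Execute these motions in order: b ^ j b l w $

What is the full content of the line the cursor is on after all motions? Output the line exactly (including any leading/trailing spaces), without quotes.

After 1 (b): row=0 col=0 char='f'
After 2 (^): row=0 col=0 char='f'
After 3 (j): row=1 col=0 char='t'
After 4 (b): row=0 col=11 char='l'
After 5 (l): row=0 col=12 char='e'
After 6 (w): row=1 col=0 char='t'
After 7 ($): row=1 col=7 char='k'

Answer: ten pink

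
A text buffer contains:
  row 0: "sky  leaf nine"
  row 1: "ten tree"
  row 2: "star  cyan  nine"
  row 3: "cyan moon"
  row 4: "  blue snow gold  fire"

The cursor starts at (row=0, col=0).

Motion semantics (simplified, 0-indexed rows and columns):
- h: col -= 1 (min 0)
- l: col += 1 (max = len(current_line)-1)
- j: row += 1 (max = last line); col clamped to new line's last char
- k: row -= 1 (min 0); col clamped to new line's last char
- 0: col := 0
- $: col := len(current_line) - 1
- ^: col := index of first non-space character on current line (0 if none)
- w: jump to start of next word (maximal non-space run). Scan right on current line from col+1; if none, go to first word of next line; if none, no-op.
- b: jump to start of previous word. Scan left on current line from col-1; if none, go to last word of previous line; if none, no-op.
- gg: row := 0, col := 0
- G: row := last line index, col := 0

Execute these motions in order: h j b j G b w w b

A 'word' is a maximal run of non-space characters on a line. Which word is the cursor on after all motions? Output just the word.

After 1 (h): row=0 col=0 char='s'
After 2 (j): row=1 col=0 char='t'
After 3 (b): row=0 col=10 char='n'
After 4 (j): row=1 col=7 char='e'
After 5 (G): row=4 col=0 char='_'
After 6 (b): row=3 col=5 char='m'
After 7 (w): row=4 col=2 char='b'
After 8 (w): row=4 col=7 char='s'
After 9 (b): row=4 col=2 char='b'

Answer: blue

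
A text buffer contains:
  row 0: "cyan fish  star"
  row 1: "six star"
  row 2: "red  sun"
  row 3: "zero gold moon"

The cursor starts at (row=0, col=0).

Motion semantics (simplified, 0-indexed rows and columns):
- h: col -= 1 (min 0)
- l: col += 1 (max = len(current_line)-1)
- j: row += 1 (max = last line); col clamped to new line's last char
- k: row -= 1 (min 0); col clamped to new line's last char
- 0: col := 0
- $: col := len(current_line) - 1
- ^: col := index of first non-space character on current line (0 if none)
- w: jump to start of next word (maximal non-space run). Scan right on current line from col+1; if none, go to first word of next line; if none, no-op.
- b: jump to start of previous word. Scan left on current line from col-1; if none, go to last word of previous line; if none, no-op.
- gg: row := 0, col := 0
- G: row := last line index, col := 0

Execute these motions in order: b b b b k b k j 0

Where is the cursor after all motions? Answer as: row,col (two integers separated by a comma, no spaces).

After 1 (b): row=0 col=0 char='c'
After 2 (b): row=0 col=0 char='c'
After 3 (b): row=0 col=0 char='c'
After 4 (b): row=0 col=0 char='c'
After 5 (k): row=0 col=0 char='c'
After 6 (b): row=0 col=0 char='c'
After 7 (k): row=0 col=0 char='c'
After 8 (j): row=1 col=0 char='s'
After 9 (0): row=1 col=0 char='s'

Answer: 1,0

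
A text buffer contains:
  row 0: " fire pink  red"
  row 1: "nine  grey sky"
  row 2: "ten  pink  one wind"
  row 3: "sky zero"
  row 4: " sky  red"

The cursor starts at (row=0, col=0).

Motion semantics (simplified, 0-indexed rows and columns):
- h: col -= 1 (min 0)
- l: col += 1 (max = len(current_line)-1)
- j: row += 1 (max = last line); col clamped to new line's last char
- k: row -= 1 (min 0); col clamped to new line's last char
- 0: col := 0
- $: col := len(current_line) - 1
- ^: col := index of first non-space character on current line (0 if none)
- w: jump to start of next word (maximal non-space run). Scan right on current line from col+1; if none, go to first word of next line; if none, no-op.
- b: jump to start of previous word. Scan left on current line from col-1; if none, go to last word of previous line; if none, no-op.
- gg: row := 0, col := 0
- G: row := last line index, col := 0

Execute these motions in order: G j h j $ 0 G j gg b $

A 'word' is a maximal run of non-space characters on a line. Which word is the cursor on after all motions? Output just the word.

Answer: red

Derivation:
After 1 (G): row=4 col=0 char='_'
After 2 (j): row=4 col=0 char='_'
After 3 (h): row=4 col=0 char='_'
After 4 (j): row=4 col=0 char='_'
After 5 ($): row=4 col=8 char='d'
After 6 (0): row=4 col=0 char='_'
After 7 (G): row=4 col=0 char='_'
After 8 (j): row=4 col=0 char='_'
After 9 (gg): row=0 col=0 char='_'
After 10 (b): row=0 col=0 char='_'
After 11 ($): row=0 col=14 char='d'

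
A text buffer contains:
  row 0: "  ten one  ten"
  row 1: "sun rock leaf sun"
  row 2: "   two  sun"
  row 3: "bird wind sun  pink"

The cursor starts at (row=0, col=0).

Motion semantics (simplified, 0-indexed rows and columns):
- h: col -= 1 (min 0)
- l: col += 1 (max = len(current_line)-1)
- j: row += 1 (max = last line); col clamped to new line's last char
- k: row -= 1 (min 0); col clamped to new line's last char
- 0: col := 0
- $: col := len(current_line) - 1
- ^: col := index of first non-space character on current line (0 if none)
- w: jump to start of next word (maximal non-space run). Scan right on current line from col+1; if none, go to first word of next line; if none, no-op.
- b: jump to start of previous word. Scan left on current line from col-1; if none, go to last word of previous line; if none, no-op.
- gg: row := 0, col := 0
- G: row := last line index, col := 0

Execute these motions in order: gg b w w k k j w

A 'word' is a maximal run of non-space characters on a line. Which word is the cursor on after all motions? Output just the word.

Answer: leaf

Derivation:
After 1 (gg): row=0 col=0 char='_'
After 2 (b): row=0 col=0 char='_'
After 3 (w): row=0 col=2 char='t'
After 4 (w): row=0 col=6 char='o'
After 5 (k): row=0 col=6 char='o'
After 6 (k): row=0 col=6 char='o'
After 7 (j): row=1 col=6 char='c'
After 8 (w): row=1 col=9 char='l'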